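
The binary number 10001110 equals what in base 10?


10001110 in decimal = 142

142


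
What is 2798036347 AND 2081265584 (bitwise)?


0b10100110110001101010010101111011 & 0b1111100000011011001011110110000 = 0b100100000001001000010100110000 = 604276016

604276016


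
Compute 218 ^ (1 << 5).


218 ^ (1 << 5) = 218 ^ 32 = 250

250


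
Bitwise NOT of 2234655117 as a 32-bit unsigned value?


~0b10000101001100100010000110001101 = 0b1111010110011011101111001110010 = 2060312178 (32-bit unsigned)

2060312178


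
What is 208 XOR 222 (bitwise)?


0b11010000 ^ 0b11011110 = 0b1110 = 14

14


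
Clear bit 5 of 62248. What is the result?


62248 & ~(1 << 5) = 62216

62216


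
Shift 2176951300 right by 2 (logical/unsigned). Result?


0b10000001110000011010010000000100 >> 2 = 0b100000011100000110100100000001 = 544237825

544237825


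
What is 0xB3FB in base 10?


B3FB hex = 46075 decimal

46075


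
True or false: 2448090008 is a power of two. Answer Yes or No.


0b10010001111010101110001110011000. Multiple bits set => No

No


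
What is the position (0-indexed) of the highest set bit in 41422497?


0b10011110000000111010100001. Highest set bit at position 25

25


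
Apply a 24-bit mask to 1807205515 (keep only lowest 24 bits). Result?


1807205515 & 16777215 = 12043403

12043403


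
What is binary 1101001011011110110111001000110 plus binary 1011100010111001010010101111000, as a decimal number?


1101001011011110110111001000110 + 1011100010111001010010101111000 = 11000101110011000001001110111110 = 3318485950

3318485950


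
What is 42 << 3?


0b101010 << 3 = 0b101010000 = 336

336


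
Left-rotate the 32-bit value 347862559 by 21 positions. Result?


Rotate 0b10100101110111111011000011111 left by 21 (32-bit) = 0b11000011111000101001011101111110 = 3286407038

3286407038


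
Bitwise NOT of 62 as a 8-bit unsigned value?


~0b111110 = 0b11000001 = 193 (8-bit unsigned)

193


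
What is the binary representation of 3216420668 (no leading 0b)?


3216420668 = 10111111101101101010111100111100 in binary

10111111101101101010111100111100


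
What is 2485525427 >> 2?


0b10010100001001100001101110110011 >> 2 = 0b100101000010011000011011101100 = 621381356

621381356


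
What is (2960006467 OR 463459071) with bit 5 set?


Step 1: 2960006467 | 463459071 = 3154108415
Step 2: 3154108415 | (1 << 5) = 3154108415 | 32 = 3154108415

3154108415


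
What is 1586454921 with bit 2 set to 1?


1586454921 | (1 << 2) = 1586454921 | 4 = 1586454925

1586454925


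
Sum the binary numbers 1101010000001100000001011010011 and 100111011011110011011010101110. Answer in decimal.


1101010000001100000001011010011 + 100111011011110011011010101110 = 10010001011101010011100110000001 = 2440378753

2440378753


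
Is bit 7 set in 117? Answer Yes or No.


0b1110101, bit 7 = 0. No

No


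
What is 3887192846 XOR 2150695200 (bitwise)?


0b11100111101100011101101100001110 ^ 0b10000000001100010000000100100000 = 0b1100111100000001101101000101110 = 1736497710

1736497710


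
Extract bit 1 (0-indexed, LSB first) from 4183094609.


0b11111001010101001111010101010001, position 1 = 0

0


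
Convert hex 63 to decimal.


63 hex = 99 decimal

99


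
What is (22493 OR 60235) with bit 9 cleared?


Step 1: 22493 | 60235 = 65503
Step 2: 65503 & ~(1 << 9) = 64991

64991


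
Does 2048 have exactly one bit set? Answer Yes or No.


0b100000000000. Only one bit set => Yes

Yes


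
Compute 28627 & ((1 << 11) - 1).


28627 & 2047 = 2003

2003


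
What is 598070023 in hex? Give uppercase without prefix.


598070023 = 23A5D307 hex

23A5D307


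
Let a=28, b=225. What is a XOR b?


28 ^ 225 = 253

253


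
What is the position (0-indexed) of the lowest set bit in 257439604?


0b1111010110000011011101110100. Lowest set bit at position 2

2


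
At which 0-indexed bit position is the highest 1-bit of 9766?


0b10011000100110. Highest set bit at position 13

13


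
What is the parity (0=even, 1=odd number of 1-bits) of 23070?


0b101101000011110 has 8 ones => parity 0

0


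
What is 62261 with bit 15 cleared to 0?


62261 & ~(1 << 15) = 29493

29493


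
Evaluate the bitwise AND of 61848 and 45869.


0b1111000110011000 & 0b1011001100101101 = 0b1011000100001000 = 45320

45320


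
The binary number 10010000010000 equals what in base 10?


10010000010000 in decimal = 9232

9232


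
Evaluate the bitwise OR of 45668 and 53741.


0b1011001001100100 | 0b1101000111101101 = 0b1111001111101101 = 62445

62445


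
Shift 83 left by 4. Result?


0b1010011 << 4 = 0b10100110000 = 1328

1328


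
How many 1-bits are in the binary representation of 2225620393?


0b10000100101010000100010110101001 has 12 set bits

12


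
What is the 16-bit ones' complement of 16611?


16611 ^ 65535 = 48924

48924


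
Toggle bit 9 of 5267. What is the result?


5267 ^ (1 << 9) = 5267 ^ 512 = 5779

5779


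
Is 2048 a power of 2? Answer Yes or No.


0b100000000000. Only one bit set => Yes

Yes


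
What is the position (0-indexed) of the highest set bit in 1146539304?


0b1000100010101101100110100101000. Highest set bit at position 30

30


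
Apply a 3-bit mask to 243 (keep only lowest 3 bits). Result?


243 & 7 = 3

3


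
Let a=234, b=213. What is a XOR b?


234 ^ 213 = 63

63


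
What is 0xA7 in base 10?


A7 hex = 167 decimal

167


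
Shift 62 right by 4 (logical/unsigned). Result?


0b111110 >> 4 = 0b11 = 3

3


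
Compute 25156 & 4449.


0b110001001000100 & 0b1000101100001 = 0b1000000 = 64

64


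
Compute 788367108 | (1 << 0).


788367108 | (1 << 0) = 788367108 | 1 = 788367109

788367109


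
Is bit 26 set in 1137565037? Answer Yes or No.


0b1000011110011011101110101101101, bit 26 = 0. No

No


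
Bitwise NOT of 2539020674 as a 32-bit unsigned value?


~0b10010111010101100110000110000010 = 0b1101000101010011001111001111101 = 1755946621 (32-bit unsigned)

1755946621


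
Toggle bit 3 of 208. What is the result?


208 ^ (1 << 3) = 208 ^ 8 = 216

216


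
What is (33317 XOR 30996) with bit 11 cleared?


Step 1: 33317 ^ 30996 = 64305
Step 2: 64305 & ~(1 << 11) = 62257

62257


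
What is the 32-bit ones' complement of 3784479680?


3784479680 ^ 4294967295 = 510487615

510487615


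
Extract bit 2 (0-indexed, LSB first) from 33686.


0b1000001110010110, position 2 = 1

1


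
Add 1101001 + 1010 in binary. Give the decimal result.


1101001 + 1010 = 1110011 = 115

115


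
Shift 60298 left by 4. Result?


0b1110101110001010 << 4 = 0b11101011100010100000 = 964768

964768


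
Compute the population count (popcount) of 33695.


0b1000001110011111 has 9 set bits

9


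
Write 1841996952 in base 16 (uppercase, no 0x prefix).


1841996952 = 6DCAA498 hex

6DCAA498


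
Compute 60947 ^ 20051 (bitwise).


0b1110111000010011 ^ 0b100111001010011 = 0b1010000001000000 = 41024

41024


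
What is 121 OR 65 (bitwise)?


0b1111001 | 0b1000001 = 0b1111001 = 121

121


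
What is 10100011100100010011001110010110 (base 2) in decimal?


10100011100100010011001110010110 in decimal = 2744202134

2744202134


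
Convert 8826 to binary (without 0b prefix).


8826 = 10001001111010 in binary

10001001111010


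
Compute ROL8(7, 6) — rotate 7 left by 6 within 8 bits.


Rotate 0b111 left by 6 (8-bit) = 0b11000001 = 193

193


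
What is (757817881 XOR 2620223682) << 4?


Step 1: 757817881 ^ 2620223682 = 2969965275
Step 2: 2969965275 << 4 = 47519444400

47519444400


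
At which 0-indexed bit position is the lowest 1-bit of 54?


0b110110. Lowest set bit at position 1

1


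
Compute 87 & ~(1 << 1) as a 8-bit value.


87 & ~(1 << 1) = 85

85


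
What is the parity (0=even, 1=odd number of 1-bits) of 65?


0b1000001 has 2 ones => parity 0

0


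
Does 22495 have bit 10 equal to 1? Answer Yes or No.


0b101011111011111, bit 10 = 1. Yes

Yes


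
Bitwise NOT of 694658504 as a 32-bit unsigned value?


~0b101001011001111010010111001000 = 0b11010110100110000101101000110111 = 3600308791 (32-bit unsigned)

3600308791


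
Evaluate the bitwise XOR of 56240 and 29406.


0b1101101110110000 ^ 0b111001011011110 = 0b1010100101101110 = 43374

43374


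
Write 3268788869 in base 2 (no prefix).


3268788869 = 11000010110101011100001010000101 in binary

11000010110101011100001010000101


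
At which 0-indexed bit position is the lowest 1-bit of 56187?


0b1101101101111011. Lowest set bit at position 0

0


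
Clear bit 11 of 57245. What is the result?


57245 & ~(1 << 11) = 55197

55197


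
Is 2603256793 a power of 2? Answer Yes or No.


0b10011011001010101000101111011001. Multiple bits set => No

No


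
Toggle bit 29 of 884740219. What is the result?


884740219 ^ (1 << 29) = 884740219 ^ 536870912 = 347869307

347869307


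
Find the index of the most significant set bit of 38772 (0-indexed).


0b1001011101110100. Highest set bit at position 15

15


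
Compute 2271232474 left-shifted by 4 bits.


0b10000111011000000100000111011010 << 4 = 0b100001110110000001000001110110100000 = 36339719584

36339719584


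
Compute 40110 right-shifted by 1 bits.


0b1001110010101110 >> 1 = 0b100111001010111 = 20055

20055


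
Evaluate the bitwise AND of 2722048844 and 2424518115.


0b10100010001111110010101101001100 & 0b10010000100000110011010111100011 = 0b10000000000000110010000101000000 = 2147688768

2147688768


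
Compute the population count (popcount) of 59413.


0b1110100000010101 has 7 set bits

7


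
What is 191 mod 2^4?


191 & 15 = 15

15


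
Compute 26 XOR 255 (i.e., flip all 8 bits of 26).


26 ^ 255 = 229

229


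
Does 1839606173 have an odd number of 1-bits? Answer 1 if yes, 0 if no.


0b1101101101001100010100110011101 has 17 ones => parity 1

1


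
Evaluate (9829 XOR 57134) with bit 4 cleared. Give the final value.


Step 1: 9829 ^ 57134 = 63819
Step 2: 63819 & ~(1 << 4) = 63819

63819


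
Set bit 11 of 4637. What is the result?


4637 | (1 << 11) = 4637 | 2048 = 6685

6685


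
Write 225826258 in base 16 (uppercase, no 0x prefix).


225826258 = D75D5D2 hex

D75D5D2


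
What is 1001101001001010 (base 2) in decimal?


1001101001001010 in decimal = 39498

39498


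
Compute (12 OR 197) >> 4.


Step 1: 12 | 197 = 205
Step 2: 205 >> 4 = 12

12


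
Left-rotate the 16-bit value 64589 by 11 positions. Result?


Rotate 0b1111110001001101 left by 11 (16-bit) = 0b110111111100010 = 28642

28642


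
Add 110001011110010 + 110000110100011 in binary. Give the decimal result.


110001011110010 + 110000110100011 = 1100010010010101 = 50325

50325


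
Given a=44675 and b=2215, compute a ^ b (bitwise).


44675 ^ 2215 = 42532

42532


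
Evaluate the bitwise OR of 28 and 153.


0b11100 | 0b10011001 = 0b10011101 = 157

157


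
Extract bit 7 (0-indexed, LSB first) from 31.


0b11111, position 7 = 0

0


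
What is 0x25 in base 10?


25 hex = 37 decimal

37


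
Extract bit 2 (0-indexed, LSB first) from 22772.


0b101100011110100, position 2 = 1

1


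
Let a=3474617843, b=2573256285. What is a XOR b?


3474617843 ^ 2573256285 = 1450881966

1450881966


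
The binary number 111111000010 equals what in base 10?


111111000010 in decimal = 4034

4034


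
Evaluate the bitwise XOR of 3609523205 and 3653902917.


0b11010111001001001111010000000101 ^ 0b11011001110010100010001001000101 = 0b1110111011101101011001000000 = 250533440

250533440


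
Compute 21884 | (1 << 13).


21884 | (1 << 13) = 21884 | 8192 = 30076

30076


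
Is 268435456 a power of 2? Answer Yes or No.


0b10000000000000000000000000000. Only one bit set => Yes

Yes


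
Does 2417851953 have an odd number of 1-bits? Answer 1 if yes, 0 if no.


0b10010000000111010111111000110001 has 15 ones => parity 1

1


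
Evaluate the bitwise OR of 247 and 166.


0b11110111 | 0b10100110 = 0b11110111 = 247

247


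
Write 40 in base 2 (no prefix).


40 = 101000 in binary

101000


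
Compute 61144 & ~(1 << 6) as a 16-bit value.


61144 & ~(1 << 6) = 61080

61080


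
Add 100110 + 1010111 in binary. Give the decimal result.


100110 + 1010111 = 1111101 = 125

125


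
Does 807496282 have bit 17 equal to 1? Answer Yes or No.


0b110000001000010110101001011010, bit 17 = 0. No

No


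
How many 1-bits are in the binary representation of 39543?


0b1001101001110111 has 10 set bits

10


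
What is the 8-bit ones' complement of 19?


19 ^ 255 = 236

236


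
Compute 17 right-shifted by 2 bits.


0b10001 >> 2 = 0b100 = 4

4


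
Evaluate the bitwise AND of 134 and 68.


0b10000110 & 0b1000100 = 0b100 = 4

4


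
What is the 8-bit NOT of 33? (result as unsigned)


~0b100001 = 0b11011110 = 222 (8-bit unsigned)

222


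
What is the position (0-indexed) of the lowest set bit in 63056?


0b1111011001010000. Lowest set bit at position 4

4


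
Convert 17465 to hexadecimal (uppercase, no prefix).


17465 = 4439 hex

4439


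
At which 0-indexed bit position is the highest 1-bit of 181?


0b10110101. Highest set bit at position 7

7


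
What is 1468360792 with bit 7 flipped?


1468360792 ^ (1 << 7) = 1468360792 ^ 128 = 1468360920

1468360920


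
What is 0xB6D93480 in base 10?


B6D93480 hex = 3067688064 decimal

3067688064


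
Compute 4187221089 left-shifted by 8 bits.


0b11111001100100111110110001100001 << 8 = 0b1111100110010011111011000110000100000000 = 1071928598784

1071928598784


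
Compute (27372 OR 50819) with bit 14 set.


Step 1: 27372 | 50819 = 61167
Step 2: 61167 | (1 << 14) = 61167 | 16384 = 61167

61167


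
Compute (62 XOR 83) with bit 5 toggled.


Step 1: 62 ^ 83 = 109
Step 2: 109 ^ (1 << 5) = 109 ^ 32 = 77

77


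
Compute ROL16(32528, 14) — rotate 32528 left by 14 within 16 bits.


Rotate 0b111111100010000 left by 14 (16-bit) = 0b1111111000100 = 8132

8132


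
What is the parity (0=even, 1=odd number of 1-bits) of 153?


0b10011001 has 4 ones => parity 0

0


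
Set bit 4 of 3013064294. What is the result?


3013064294 | (1 << 4) = 3013064294 | 16 = 3013064310

3013064310


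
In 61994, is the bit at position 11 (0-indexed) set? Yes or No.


0b1111001000101010, bit 11 = 0. No

No


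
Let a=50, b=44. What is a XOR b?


50 ^ 44 = 30

30


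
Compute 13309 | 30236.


0b11001111111101 | 0b111011000011100 = 0b111011111111101 = 30717

30717


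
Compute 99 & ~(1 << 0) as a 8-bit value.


99 & ~(1 << 0) = 98

98


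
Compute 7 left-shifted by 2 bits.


0b111 << 2 = 0b11100 = 28

28


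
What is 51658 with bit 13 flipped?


51658 ^ (1 << 13) = 51658 ^ 8192 = 59850

59850


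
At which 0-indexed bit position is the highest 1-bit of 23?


0b10111. Highest set bit at position 4

4


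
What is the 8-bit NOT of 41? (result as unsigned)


~0b101001 = 0b11010110 = 214 (8-bit unsigned)

214


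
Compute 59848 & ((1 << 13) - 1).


59848 & 8191 = 2504

2504


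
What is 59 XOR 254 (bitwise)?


0b111011 ^ 0b11111110 = 0b11000101 = 197

197


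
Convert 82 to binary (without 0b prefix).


82 = 1010010 in binary

1010010


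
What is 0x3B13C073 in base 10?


3B13C073 hex = 991150195 decimal

991150195


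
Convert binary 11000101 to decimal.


11000101 in decimal = 197

197


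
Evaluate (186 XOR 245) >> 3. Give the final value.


Step 1: 186 ^ 245 = 79
Step 2: 79 >> 3 = 9

9


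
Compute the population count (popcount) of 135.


0b10000111 has 4 set bits

4


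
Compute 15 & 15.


0b1111 & 0b1111 = 0b1111 = 15

15


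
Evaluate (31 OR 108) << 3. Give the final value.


Step 1: 31 | 108 = 127
Step 2: 127 << 3 = 1016

1016


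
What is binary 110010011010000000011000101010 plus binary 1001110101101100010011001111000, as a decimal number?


110010011010000000011000101010 + 1001110101101100010011001111000 = 10000001000111100010110010100010 = 2166238370

2166238370


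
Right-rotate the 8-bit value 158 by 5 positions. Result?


Rotate 0b10011110 right by 5 (8-bit) = 0b11110100 = 244

244


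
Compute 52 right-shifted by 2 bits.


0b110100 >> 2 = 0b1101 = 13

13


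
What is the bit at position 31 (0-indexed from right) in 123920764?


0b111011000101110000101111100, position 31 = 0

0


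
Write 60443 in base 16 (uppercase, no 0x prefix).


60443 = EC1B hex

EC1B


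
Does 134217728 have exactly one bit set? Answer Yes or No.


0b1000000000000000000000000000. Only one bit set => Yes

Yes


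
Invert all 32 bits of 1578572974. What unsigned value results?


1578572974 ^ 4294967295 = 2716394321

2716394321


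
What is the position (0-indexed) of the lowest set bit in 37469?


0b1001001001011101. Lowest set bit at position 0

0


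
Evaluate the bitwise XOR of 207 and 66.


0b11001111 ^ 0b1000010 = 0b10001101 = 141

141


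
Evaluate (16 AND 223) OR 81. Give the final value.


Step 1: 16 & 223 = 16
Step 2: 16 | 81 = 81

81


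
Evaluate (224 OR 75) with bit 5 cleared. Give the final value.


Step 1: 224 | 75 = 235
Step 2: 235 & ~(1 << 5) = 203

203


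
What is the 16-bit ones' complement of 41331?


41331 ^ 65535 = 24204

24204


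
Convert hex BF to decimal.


BF hex = 191 decimal

191


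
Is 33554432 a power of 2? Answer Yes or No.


0b10000000000000000000000000. Only one bit set => Yes

Yes


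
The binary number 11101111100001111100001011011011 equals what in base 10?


11101111100001111100001011011011 in decimal = 4018651867

4018651867


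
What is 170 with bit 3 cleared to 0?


170 & ~(1 << 3) = 162

162


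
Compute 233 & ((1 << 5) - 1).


233 & 31 = 9

9


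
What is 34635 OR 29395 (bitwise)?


0b1000011101001011 | 0b111001011010011 = 0b1111011111011011 = 63451

63451


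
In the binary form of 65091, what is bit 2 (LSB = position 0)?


0b1111111001000011, position 2 = 0

0


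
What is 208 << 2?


0b11010000 << 2 = 0b1101000000 = 832

832


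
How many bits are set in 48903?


0b1011111100000111 has 10 set bits

10


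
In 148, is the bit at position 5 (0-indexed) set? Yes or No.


0b10010100, bit 5 = 0. No

No


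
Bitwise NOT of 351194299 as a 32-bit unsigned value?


~0b10100111011101100110010111011 = 0b11101011000100010011001101000100 = 3943772996 (32-bit unsigned)

3943772996


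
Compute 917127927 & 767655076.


0b110110101010100100001011110111 & 0b101101110000010111110010100100 = 0b100100100000000100000010100100 = 612384932

612384932


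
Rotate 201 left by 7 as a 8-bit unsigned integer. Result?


Rotate 0b11001001 left by 7 (8-bit) = 0b11100100 = 228

228


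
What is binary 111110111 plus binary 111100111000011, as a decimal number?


111110111 + 111100111000011 = 111101110111010 = 31674

31674


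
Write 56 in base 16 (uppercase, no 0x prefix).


56 = 38 hex

38


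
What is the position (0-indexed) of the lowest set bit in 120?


0b1111000. Lowest set bit at position 3

3


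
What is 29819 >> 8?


0b111010001111011 >> 8 = 0b1110100 = 116

116


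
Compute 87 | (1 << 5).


87 | (1 << 5) = 87 | 32 = 119

119


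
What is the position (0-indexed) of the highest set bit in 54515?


0b1101010011110011. Highest set bit at position 15

15


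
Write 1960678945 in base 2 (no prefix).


1960678945 = 1110100110111011001011000100001 in binary

1110100110111011001011000100001


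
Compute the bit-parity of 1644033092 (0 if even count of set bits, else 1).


0b1100001111111011111010001000100 has 17 ones => parity 1

1


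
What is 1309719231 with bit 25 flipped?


1309719231 ^ (1 << 25) = 1309719231 ^ 33554432 = 1276164799

1276164799


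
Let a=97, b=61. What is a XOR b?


97 ^ 61 = 92

92


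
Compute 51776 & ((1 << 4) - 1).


51776 & 15 = 0

0


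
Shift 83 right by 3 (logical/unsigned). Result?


0b1010011 >> 3 = 0b1010 = 10

10


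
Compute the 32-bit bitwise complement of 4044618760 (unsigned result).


~0b11110001000100111111110000001000 = 0b1110111011000000001111110111 = 250348535 (32-bit unsigned)

250348535


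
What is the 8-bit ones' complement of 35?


35 ^ 255 = 220

220


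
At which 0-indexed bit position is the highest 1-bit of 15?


0b1111. Highest set bit at position 3

3


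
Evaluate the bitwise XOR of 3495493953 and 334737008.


0b11010000010110010000000101000001 ^ 0b10011111100111010111001110000 = 0b11000011101010101010111100110001 = 3282743089

3282743089


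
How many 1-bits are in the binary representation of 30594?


0b111011110000010 has 8 set bits

8


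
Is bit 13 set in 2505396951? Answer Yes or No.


0b10010101010101010101001011010111, bit 13 = 0. No

No


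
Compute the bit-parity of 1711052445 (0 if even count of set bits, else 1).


0b1100101111111001001011010011101 has 19 ones => parity 1

1


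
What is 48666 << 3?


0b1011111000011010 << 3 = 0b1011111000011010000 = 389328

389328


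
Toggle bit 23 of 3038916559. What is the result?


3038916559 ^ (1 << 23) = 3038916559 ^ 8388608 = 3047305167

3047305167


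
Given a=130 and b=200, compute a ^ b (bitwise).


130 ^ 200 = 74

74


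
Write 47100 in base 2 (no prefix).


47100 = 1011011111111100 in binary

1011011111111100


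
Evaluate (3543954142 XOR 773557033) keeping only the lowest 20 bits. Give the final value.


Step 1: 3543954142 ^ 773557033 = 4247255543
Step 2: 4247255543 & 1048575 = 522743

522743


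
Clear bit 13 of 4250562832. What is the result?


4250562832 & ~(1 << 13) = 4250554640

4250554640


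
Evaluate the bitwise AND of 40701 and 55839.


0b1001111011111101 & 0b1101101000011111 = 0b1001101000011101 = 39453

39453


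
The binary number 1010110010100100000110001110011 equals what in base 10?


1010110010100100000110001110011 in decimal = 1448217715

1448217715


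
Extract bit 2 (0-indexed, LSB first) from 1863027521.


0b1101111000010111000101101000001, position 2 = 0

0


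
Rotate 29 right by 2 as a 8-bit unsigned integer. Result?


Rotate 0b11101 right by 2 (8-bit) = 0b1000111 = 71

71


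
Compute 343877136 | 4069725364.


0b10100011111110010011000010000 | 0b11110010100100110001010010110100 = 0b11110110111111110011011010110100 = 4143920820

4143920820


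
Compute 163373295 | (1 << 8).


163373295 | (1 << 8) = 163373295 | 256 = 163373551

163373551


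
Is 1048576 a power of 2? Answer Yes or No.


0b100000000000000000000. Only one bit set => Yes

Yes


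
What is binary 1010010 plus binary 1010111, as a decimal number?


1010010 + 1010111 = 10101001 = 169

169


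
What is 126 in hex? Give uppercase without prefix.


126 = 7E hex

7E


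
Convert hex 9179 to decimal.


9179 hex = 37241 decimal

37241


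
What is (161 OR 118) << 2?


Step 1: 161 | 118 = 247
Step 2: 247 << 2 = 988

988


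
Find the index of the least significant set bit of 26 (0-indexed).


0b11010. Lowest set bit at position 1

1


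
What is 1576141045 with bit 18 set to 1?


1576141045 | (1 << 18) = 1576141045 | 262144 = 1576403189

1576403189


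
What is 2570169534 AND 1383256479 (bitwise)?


0b10011001001100011010110010111110 & 0b1010010011100101101000110011111 = 0b10000001100001000000010011110 = 271614110

271614110


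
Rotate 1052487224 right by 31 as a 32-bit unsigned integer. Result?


Rotate 0b111110101110111010111000111000 right by 31 (32-bit) = 0b1111101011101110101110001110000 = 2104974448

2104974448


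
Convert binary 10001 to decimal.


10001 in decimal = 17

17


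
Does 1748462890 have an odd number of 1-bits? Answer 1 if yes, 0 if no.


0b1101000001101110110110100101010 has 16 ones => parity 0

0


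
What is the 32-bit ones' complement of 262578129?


262578129 ^ 4294967295 = 4032389166

4032389166


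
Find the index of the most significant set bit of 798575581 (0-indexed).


0b101111100110010100101111011101. Highest set bit at position 29

29


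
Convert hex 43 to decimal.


43 hex = 67 decimal

67


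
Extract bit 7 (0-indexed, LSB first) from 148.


0b10010100, position 7 = 1

1


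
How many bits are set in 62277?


0b1111001101000101 has 9 set bits

9


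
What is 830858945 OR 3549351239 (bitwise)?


0b110001100001011110011011000001 | 0b11010011100011101100110101000111 = 0b11110011100011111110111111000111 = 4086296519

4086296519


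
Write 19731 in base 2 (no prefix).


19731 = 100110100010011 in binary

100110100010011


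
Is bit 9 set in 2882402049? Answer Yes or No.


0b10101011110011011111011100000001, bit 9 = 1. Yes

Yes


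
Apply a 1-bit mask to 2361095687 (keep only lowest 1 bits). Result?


2361095687 & 1 = 1

1


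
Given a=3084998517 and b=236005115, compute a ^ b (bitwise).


3084998517 ^ 236005115 = 3119542670

3119542670


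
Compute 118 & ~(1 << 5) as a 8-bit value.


118 & ~(1 << 5) = 86

86


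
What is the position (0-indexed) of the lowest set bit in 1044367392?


0b111110001111111100100000100000. Lowest set bit at position 5

5


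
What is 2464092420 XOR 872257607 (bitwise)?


0b10010010110111110001000100000100 ^ 0b110011111111011001100001000111 = 0b10100001001000101000100101000011 = 2703395139

2703395139


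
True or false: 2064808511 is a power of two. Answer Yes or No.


0b1111011000100100111101000111111. Multiple bits set => No

No


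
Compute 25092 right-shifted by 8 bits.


0b110001000000100 >> 8 = 0b1100010 = 98

98


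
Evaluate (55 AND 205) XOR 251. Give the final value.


Step 1: 55 & 205 = 5
Step 2: 5 ^ 251 = 254

254


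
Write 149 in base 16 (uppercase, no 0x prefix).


149 = 95 hex

95


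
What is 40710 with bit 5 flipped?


40710 ^ (1 << 5) = 40710 ^ 32 = 40742

40742


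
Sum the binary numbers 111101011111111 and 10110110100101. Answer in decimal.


111101011111111 + 10110110100101 = 1010100010100100 = 43172

43172


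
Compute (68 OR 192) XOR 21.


Step 1: 68 | 192 = 196
Step 2: 196 ^ 21 = 209

209


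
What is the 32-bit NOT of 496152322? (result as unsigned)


~0b11101100100101010111100000010 = 0b11100010011011010101000011111101 = 3798814973 (32-bit unsigned)

3798814973


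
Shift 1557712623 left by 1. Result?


0b1011100110110001100111011101111 << 1 = 0b10111001101100011001110111011110 = 3115425246

3115425246


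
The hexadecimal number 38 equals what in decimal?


38 hex = 56 decimal

56


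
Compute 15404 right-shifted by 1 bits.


0b11110000101100 >> 1 = 0b1111000010110 = 7702

7702


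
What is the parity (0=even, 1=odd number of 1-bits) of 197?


0b11000101 has 4 ones => parity 0

0


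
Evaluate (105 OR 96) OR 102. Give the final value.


Step 1: 105 | 96 = 105
Step 2: 105 | 102 = 111

111


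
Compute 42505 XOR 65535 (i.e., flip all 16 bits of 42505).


42505 ^ 65535 = 23030

23030


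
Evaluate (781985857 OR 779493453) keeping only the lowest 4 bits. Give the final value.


Step 1: 781985857 | 779493453 = 788408397
Step 2: 788408397 & 15 = 13

13


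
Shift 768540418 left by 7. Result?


0b101101110011101111111100000010 << 7 = 0b1011011100111011111111000000100000000 = 98373173504

98373173504


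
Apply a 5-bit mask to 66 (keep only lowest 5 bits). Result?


66 & 31 = 2

2


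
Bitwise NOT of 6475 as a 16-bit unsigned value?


~0b1100101001011 = 0b1110011010110100 = 59060 (16-bit unsigned)

59060


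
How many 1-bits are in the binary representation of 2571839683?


0b10011001010010110010100011000011 has 14 set bits

14


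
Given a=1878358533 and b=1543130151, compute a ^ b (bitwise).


1878358533 ^ 1543130151 = 873412130

873412130


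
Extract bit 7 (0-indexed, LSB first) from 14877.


0b11101000011101, position 7 = 0

0


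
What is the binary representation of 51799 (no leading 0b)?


51799 = 1100101001010111 in binary

1100101001010111


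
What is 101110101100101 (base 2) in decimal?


101110101100101 in decimal = 23909

23909


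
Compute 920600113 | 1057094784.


0b110110110111110011111000110001 | 0b111111000000011111110010000000 = 0b111111110111111111111010110001 = 1071644337

1071644337


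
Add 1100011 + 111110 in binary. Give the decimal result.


1100011 + 111110 = 10100001 = 161

161


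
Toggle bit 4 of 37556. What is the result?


37556 ^ (1 << 4) = 37556 ^ 16 = 37540

37540


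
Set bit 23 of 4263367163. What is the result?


4263367163 | (1 << 23) = 4263367163 | 8388608 = 4271755771

4271755771


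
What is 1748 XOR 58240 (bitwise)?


0b11011010100 ^ 0b1110001110000000 = 0b1110010101010100 = 58708

58708


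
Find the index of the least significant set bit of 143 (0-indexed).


0b10001111. Lowest set bit at position 0

0


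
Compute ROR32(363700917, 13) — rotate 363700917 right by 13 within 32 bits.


Rotate 0b10101101011011010001010110101 right by 13 (32-bit) = 0b10101101010001010110101101101 = 363375981

363375981


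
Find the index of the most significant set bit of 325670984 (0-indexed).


0b10011011010010101100001001000. Highest set bit at position 28

28


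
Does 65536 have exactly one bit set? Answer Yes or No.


0b10000000000000000. Only one bit set => Yes

Yes


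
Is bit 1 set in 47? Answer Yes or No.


0b101111, bit 1 = 1. Yes

Yes


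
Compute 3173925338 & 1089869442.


0b10111101001011100100000111011010 & 0b1000000111101100001011010000010 = 0b1001100000000010000010 = 2490498

2490498


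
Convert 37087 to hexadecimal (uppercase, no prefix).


37087 = 90DF hex

90DF


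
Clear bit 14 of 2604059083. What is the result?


2604059083 & ~(1 << 14) = 2604042699

2604042699


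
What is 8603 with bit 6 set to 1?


8603 | (1 << 6) = 8603 | 64 = 8667

8667


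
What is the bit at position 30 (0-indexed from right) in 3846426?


0b1110101011000100011010, position 30 = 0

0


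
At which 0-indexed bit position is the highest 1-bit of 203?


0b11001011. Highest set bit at position 7

7


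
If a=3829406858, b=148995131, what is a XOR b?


3829406858 ^ 148995131 = 3969999025

3969999025


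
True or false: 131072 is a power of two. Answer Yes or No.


0b100000000000000000. Only one bit set => Yes

Yes


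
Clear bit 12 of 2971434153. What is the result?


2971434153 & ~(1 << 12) = 2971430057

2971430057


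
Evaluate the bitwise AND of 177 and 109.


0b10110001 & 0b1101101 = 0b100001 = 33

33


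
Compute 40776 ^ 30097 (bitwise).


0b1001111101001000 ^ 0b111010110010001 = 0b1110101011011001 = 60121

60121


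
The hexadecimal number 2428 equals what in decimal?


2428 hex = 9256 decimal

9256


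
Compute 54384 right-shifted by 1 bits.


0b1101010001110000 >> 1 = 0b110101000111000 = 27192

27192


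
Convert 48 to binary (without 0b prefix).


48 = 110000 in binary

110000


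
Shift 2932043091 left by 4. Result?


0b10101110110000110110110101010011 << 4 = 0b101011101100001101101101010100110000 = 46912689456

46912689456


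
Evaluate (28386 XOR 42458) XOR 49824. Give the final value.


Step 1: 28386 ^ 42458 = 52024
Step 2: 52024 ^ 49824 = 2456

2456


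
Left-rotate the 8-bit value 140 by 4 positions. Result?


Rotate 0b10001100 left by 4 (8-bit) = 0b11001000 = 200

200


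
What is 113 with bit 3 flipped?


113 ^ (1 << 3) = 113 ^ 8 = 121

121


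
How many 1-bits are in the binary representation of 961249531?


0b111001010010111000000011111011 has 16 set bits

16


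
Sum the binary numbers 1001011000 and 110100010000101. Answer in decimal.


1001011000 + 110100010000101 = 110101011011101 = 27357

27357


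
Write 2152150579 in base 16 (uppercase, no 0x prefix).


2152150579 = 80473633 hex

80473633


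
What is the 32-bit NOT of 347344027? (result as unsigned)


~0b10100101101000000110010011011 = 0b11101011010010111111001101100100 = 3947623268 (32-bit unsigned)

3947623268


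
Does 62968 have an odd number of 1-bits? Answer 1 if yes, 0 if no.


0b1111010111111000 has 11 ones => parity 1

1


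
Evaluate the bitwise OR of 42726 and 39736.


0b1010011011100110 | 0b1001101100111000 = 0b1011111111111110 = 49150

49150


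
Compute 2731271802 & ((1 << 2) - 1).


2731271802 & 3 = 2

2


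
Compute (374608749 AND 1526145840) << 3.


Step 1: 374608749 & 1526145840 = 307495712
Step 2: 307495712 << 3 = 2459965696

2459965696


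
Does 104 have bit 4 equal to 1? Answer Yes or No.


0b1101000, bit 4 = 0. No

No


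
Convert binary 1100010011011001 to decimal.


1100010011011001 in decimal = 50393

50393


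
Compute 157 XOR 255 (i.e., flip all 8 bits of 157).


157 ^ 255 = 98

98


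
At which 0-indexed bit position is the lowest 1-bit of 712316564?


0b101010011101010001011010010100. Lowest set bit at position 2

2


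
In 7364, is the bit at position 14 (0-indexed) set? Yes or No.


0b1110011000100, bit 14 = 0. No

No


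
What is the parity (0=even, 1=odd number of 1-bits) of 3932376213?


0b11101010011000110100110010010101 has 16 ones => parity 0

0


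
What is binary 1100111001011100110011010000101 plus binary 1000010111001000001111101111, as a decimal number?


1100111001011100110011010000101 + 1000010111001000001111101111 = 1101111100010101110101001110100 = 1871374964

1871374964


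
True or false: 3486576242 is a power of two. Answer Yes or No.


0b11001111110100001110111001110010. Multiple bits set => No

No


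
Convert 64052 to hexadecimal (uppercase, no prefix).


64052 = FA34 hex

FA34


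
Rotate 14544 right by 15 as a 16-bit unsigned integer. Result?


Rotate 0b11100011010000 right by 15 (16-bit) = 0b111000110100000 = 29088

29088


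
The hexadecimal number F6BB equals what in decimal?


F6BB hex = 63163 decimal

63163


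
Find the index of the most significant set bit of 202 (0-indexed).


0b11001010. Highest set bit at position 7

7


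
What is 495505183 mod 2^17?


495505183 & 131071 = 53023

53023


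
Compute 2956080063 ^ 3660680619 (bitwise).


0b10110000001100100011001110111111 ^ 0b11011010001100011000110110101011 = 0b1101010000000111011111000010100 = 1778630164

1778630164


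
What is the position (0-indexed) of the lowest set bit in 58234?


0b1110001101111010. Lowest set bit at position 1

1


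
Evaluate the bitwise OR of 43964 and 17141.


0b1010101110111100 | 0b100001011110101 = 0b1110101111111101 = 60413

60413


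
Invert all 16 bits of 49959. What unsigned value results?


49959 ^ 65535 = 15576

15576


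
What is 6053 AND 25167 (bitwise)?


0b1011110100101 & 0b110001001001111 = 0b1000000101 = 517

517


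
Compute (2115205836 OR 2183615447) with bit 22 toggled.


Step 1: 2115205836 | 2183615447 = 4265049055
Step 2: 4265049055 ^ (1 << 22) = 4265049055 ^ 4194304 = 4269243359

4269243359


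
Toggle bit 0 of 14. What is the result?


14 ^ (1 << 0) = 14 ^ 1 = 15

15


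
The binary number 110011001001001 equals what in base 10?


110011001001001 in decimal = 26185

26185


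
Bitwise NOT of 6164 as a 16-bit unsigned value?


~0b1100000010100 = 0b1110011111101011 = 59371 (16-bit unsigned)

59371


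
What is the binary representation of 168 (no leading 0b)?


168 = 10101000 in binary

10101000


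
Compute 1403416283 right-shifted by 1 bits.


0b1010011101001100110111011011011 >> 1 = 0b101001110100110011011101101101 = 701708141

701708141


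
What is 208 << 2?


0b11010000 << 2 = 0b1101000000 = 832

832


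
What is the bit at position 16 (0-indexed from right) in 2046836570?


0b1111010000000000011111101011010, position 16 = 0

0


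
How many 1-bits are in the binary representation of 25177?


0b110001001011001 has 7 set bits

7


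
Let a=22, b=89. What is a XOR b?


22 ^ 89 = 79

79


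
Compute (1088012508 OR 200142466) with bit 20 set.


Step 1: 1088012508 | 200142466 = 1274932958
Step 2: 1274932958 | (1 << 20) = 1274932958 | 1048576 = 1274932958

1274932958


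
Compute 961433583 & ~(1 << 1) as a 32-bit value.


961433583 & ~(1 << 1) = 961433581

961433581


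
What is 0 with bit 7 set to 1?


0 | (1 << 7) = 0 | 128 = 128

128


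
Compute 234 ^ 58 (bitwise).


0b11101010 ^ 0b111010 = 0b11010000 = 208

208


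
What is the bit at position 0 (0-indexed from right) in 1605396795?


0b1011111101100000110100100111011, position 0 = 1

1


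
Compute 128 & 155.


0b10000000 & 0b10011011 = 0b10000000 = 128

128


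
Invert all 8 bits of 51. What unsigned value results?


51 ^ 255 = 204

204


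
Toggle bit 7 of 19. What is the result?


19 ^ (1 << 7) = 19 ^ 128 = 147

147


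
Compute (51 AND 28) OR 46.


Step 1: 51 & 28 = 16
Step 2: 16 | 46 = 62

62


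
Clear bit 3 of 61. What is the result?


61 & ~(1 << 3) = 53

53


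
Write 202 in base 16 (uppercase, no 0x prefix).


202 = CA hex

CA


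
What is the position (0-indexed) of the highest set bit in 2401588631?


0b10001111001001010101010110010111. Highest set bit at position 31

31


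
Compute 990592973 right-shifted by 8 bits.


0b111011000010110011111111001101 >> 8 = 0b1110110000101100111111 = 3869503

3869503


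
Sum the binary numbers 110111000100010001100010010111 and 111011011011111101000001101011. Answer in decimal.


110111000100010001100010010111 + 111011011011111101000001101011 = 1110010100000001110100100000010 = 1921050882

1921050882


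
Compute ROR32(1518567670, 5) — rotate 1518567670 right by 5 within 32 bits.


Rotate 0b1011010100000111000000011110110 right by 5 (32-bit) = 0b10110010110101000001110000000111 = 3000245255

3000245255


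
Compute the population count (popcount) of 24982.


0b110000110010110 has 7 set bits

7


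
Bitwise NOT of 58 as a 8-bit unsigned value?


~0b111010 = 0b11000101 = 197 (8-bit unsigned)

197


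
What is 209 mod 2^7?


209 & 127 = 81

81


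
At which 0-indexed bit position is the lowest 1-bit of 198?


0b11000110. Lowest set bit at position 1

1


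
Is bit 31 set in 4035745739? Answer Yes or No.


0b11110000100011001001011111001011, bit 31 = 1. Yes

Yes


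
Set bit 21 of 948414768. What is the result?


948414768 | (1 << 21) = 948414768 | 2097152 = 950511920

950511920


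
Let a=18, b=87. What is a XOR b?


18 ^ 87 = 69

69


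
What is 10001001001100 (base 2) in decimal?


10001001001100 in decimal = 8780

8780
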